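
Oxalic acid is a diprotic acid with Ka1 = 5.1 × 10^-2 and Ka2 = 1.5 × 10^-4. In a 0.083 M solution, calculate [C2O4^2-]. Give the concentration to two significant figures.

1.5 × 10^-4 M

First ionization gives [H+] ≈ [HC2O4-] = 4.44 × 10^-2 M.
Second step: Ka2 = [H+][C2O4^2-]/[HC2O4-] ≈ [C2O4^2-] (since [H+] ≈ [HC2O4-]).
So [C2O4^2-] ≈ Ka2.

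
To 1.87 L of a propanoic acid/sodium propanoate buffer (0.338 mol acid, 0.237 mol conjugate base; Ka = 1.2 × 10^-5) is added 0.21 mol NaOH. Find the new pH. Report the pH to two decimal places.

pH = 5.46

After neutralization: n(CH3CH2COOH) = 0.128 mol, n(CH3CH2COO-) = 0.447 mol.
pKa = −log(1.2 × 10^-5) = 4.921
pH = pKa + log([A⁻]/[HA]) = 4.921 + log(0.447/0.128) = 4.921 +0.543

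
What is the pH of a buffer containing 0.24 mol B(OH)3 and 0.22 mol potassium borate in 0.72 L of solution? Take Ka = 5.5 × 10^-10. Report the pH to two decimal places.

pKa = −log(5.5 × 10^-10) = 9.260
Using pH = pKa + log([base]/[acid]) with [base]/[acid] = 0.22/0.24:
pH = 9.260 + (-0.038) = 9.22

pH = 9.22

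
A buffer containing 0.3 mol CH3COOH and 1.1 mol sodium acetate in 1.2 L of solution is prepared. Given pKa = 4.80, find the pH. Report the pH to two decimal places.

pH = 5.36

pH = pKa + log([A⁻]/[HA]) = 4.80 + log(1.1/0.3)
pH = 4.80 + (+0.564) = 5.36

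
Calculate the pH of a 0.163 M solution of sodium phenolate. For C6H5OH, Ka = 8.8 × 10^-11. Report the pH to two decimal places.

pH = 11.63

C6H5O- is the conjugate base of the weak acid C6H5OH.
Kb = Kw/Ka = 1.0×10^-14 / 8.8 × 10^-11 = 1.14 × 10^-4
From the ICE table, Kb = [OH-]²/(0.163 − [OH-]) = 1.14 × 10^-4.
Since Kb ≪ C₀, [OH-] ≈ √(Kb·C₀) = 4.31 × 10^-3 M.
([OH-]/C₀ = 2.6% < 5%, so the approximation holds.)
pOH = −log(4.31 × 10^-3) = 2.37; pH = 14.00 − 2.37 = 11.63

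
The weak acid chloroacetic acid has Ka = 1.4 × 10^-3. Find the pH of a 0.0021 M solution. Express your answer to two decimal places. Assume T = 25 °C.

ClCH2COOH ⇌ ClCH2COO- + H+
Ka = [H+]²/(0.0021 − [H+]) = 1.4 × 10^-3
Here C₀/Ka ≈ 1.5, so the small-[H+] approximation fails. Use the quadratic:
[H+] = [−0.0014 + √(0.0014² + 1.18e-05)]/2 = 1.15 × 10^-3 M
pH = −log[H+] = −log(1.15 × 10^-3) = 2.94

pH = 2.94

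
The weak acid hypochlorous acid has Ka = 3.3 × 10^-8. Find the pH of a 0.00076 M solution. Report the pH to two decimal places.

HOCl ⇌ OCl- + H+
Let x = [H+] at equilibrium. Ka = x²/(0.00076 − x).
Since Ka ≪ C₀, x ≈ √(Ka·C₀) = 5.01 × 10^-6 M.
Check: 0.66% ionized — well under 5%, approximation valid.
pH = −log[H+] = −log(5.01 × 10^-6) = 5.30

pH = 5.30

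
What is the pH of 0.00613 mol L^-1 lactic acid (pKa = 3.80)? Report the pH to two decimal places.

CH3CH(OH)COOH ⇌ CH3CH(OH)COO- + H+
Ka = 10^(−3.80) = 1.58 × 10^-4
From the ICE table, Ka = [H+]²/(0.00613 − [H+]) = 1.58 × 10^-4.
The 5% rule fails; solving [H+]² + Ka·[H+] − Ka·C₀ = 0 exactly:
[H+] = [−0.000158 + √(0.000158² + 3.87e-06)]/2 = 9.08 × 10^-4 M
pH = −log(9.08 × 10^-4) = 3.04

pH = 3.04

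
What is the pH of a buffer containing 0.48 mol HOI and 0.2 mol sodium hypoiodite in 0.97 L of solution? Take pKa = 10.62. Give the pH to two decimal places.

Using pH = pKa + log([base]/[acid]) with [base]/[acid] = 0.2/0.48:
pH = 10.62 + (-0.380) = 10.24

pH = 10.24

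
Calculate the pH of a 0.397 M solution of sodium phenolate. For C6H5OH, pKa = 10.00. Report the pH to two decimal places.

C6H5O- is the conjugate base of the weak acid C6H5OH.
Ka = 10^(−10.00) = 1.00 × 10^-10
Kb = Kw/Ka = 1.0×10^-14 / 1.00 × 10^-10 = 1.00 × 10^-4
Let x = [OH-] at equilibrium. Kb = x²/(0.397 − x).
Since Kb ≪ C₀, x ≈ √(Kb·C₀) = 6.30 × 10^-3 M.
Check: 1.6% ionized — well under 5%, approximation valid.
pOH = −log(6.30 × 10^-3) = 2.20; pH = 14.00 − 2.20 = 11.80

pH = 11.80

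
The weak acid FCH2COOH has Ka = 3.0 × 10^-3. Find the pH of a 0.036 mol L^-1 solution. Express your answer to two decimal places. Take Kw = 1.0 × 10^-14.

FCH2COOH ⇌ FCH2COO- + H+
Ka = [H+]²/(0.036 − [H+]) = 3.0 × 10^-3
Here C₀/Ka ≈ 12, so the small-[H+] approximation fails. Use the quadratic:
[H+] = (−Ka + √(Ka² + 4·Ka·C₀))/2 = 9.00 × 10^-3 M
pH = −log(9.00 × 10^-3) = 2.05

pH = 2.05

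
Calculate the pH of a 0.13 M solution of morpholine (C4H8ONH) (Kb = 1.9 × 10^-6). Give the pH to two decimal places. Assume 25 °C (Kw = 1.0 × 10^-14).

pH = 10.70

C4H8ONH + H2O ⇌ C4H8ONH2+ + OH-
Let x = [OH-] at equilibrium. Kb = x²/(0.13 − x).
Since Kb ≪ C₀, x ≈ √(Kb·C₀) = 4.97 × 10^-4 M.
pOH = −log(4.97 × 10^-4) = 3.30; pH = 14.00 − 3.30 = 10.70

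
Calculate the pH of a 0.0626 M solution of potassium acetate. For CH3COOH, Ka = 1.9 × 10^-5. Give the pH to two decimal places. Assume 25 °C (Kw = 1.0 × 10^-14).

pH = 8.76

CH3COO- is the conjugate base of the weak acid CH3COOH.
Kb = Kw/Ka = 1.0×10^-14 / 1.9 × 10^-5 = 5.26 × 10^-10
From the ICE table, Kb = [OH-]²/(0.0626 − [OH-]) = 5.26 × 10^-10.
Assume [OH-] ≪ 0.0626: [OH-] ≈ √(5.26 × 10^-10 × 0.0626) = 5.74 × 10^-6 M
pOH = −log(5.74 × 10^-6) = 5.24; pH = 14.00 − 5.24 = 8.76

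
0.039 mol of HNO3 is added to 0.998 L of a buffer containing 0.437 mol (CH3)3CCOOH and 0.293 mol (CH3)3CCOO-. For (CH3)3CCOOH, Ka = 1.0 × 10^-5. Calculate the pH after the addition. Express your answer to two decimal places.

pH = 4.73

Added H+ converts (CH3)3CCOO- to (CH3)3CCOOH: (CH3)3CCOOH → 0.476 mol, (CH3)3CCOO- → 0.254 mol.
pKa = −log(1.0 × 10^-5) = 5.000
Henderson–Hasselbalch with mole ratio 0.254/0.476: pH = 5.000 + (-0.273)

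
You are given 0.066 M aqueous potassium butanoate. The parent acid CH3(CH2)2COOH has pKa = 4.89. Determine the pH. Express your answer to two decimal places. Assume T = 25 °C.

CH3(CH2)2COO- is the conjugate base of the weak acid CH3(CH2)2COOH.
Ka = 10^(−4.89) = 1.29 × 10^-5
Kb = Kw/Ka = 1.0×10^-14 / 1.29 × 10^-5 = 7.75 × 10^-10
Kb = x²/(0.066 − x) = 7.75 × 10^-10
Since Kb ≪ C₀, x ≈ √(Kb·C₀) = 7.15 × 10^-6 M.
pOH = 5.15, so pH = 14.00 − pOH = 8.85

pH = 8.85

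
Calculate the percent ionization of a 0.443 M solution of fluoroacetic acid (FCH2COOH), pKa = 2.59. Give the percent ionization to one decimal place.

7.3%

FCH2COOH ⇌ FCH2COO- + H+; let x = [H+] at equilibrium.
Ka = 10^(−2.59) = 2.57 × 10^-3
Solve x² + 0.00257x − 0.00114 = 0 → x = 3.25 × 10^-2 M
% ionization = x/C₀ × 100% = 3.25 × 10^-2/0.443 × 100% = 7.3%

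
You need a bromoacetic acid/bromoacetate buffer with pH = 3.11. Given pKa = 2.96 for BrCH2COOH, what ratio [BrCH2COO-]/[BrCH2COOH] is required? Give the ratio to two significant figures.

ratio = 1.4

pH = pKa + log(r) ⇒ log(r) = 3.11 − 2.96 = +0.15
r = [BrCH2COO-]/[BrCH2COOH] = 10^(+0.15) = 1.41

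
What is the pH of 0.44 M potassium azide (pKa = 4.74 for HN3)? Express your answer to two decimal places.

N3- is the conjugate base of the weak acid HN3.
Ka = 10^(−4.74) = 1.82 × 10^-5
Kb = Kw/Ka = 1.0×10^-14 / 1.82 × 10^-5 = 5.49 × 10^-10
Kb = [OH-]²/(0.44 − [OH-]) = 5.49 × 10^-10
Since Kb ≪ C₀, [OH-] ≈ √(Kb·C₀) = 1.55 × 10^-5 M.
([OH-]/C₀ = 0.0035% < 5%, so the approximation holds.)
pOH = 4.81, so pH = 14.00 − pOH = 9.19

pH = 9.19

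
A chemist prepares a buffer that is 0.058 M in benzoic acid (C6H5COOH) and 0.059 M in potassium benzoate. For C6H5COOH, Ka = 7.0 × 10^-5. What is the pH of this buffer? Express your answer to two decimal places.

pKa = −log(7.0 × 10^-5) = 4.155
Using pH = pKa + log([base]/[acid]) with [base]/[acid] = 0.059/0.058:
pH = 4.155 + (+0.007) = 4.16

pH = 4.16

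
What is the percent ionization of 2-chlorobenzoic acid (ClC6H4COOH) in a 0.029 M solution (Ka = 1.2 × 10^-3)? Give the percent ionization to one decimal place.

18.4%

ClC6H4COOH ⇌ ClC6H4COO- + H+; let x = [H+] at equilibrium.
Solve x² + 0.0012x − 3.48e-05 = 0 → x = 5.33 × 10^-3 M
Fraction ionized = 5.33 × 10^-3 / 0.029 = 0.1838 → 18.4%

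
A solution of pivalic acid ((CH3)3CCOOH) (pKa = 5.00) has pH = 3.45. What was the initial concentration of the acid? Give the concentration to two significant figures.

[H+] = 10^(-3.45) = 3.55 × 10^-4 M = x
Ka = 10^(−5.00) = 1.00 × 10^-5
Ka = x²/(C₀ − x) ⇒ C₀ = x + x²/Ka
C₀ = 3.55 × 10^-4 + (3.55 × 10^-4)²/(1.00 × 10^-5) = 1.30 × 10^-2 M

C₀ = 1.3 × 10^-2 M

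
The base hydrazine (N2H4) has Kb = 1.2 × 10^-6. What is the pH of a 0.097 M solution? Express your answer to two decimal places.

pH = 10.53

N2H4 + H2O ⇌ N2H5+ + OH-
Kb = [OH-]²/(0.097 − [OH-]) = 1.2 × 10^-6
Since Kb ≪ C₀, [OH-] ≈ √(Kb·C₀) = 3.41 × 10^-4 M.
pOH = 3.47, so pH = 14.00 − pOH = 10.53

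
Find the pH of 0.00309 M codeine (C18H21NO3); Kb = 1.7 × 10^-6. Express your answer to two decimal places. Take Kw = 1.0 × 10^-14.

pH = 9.86

C18H21NO3 + H2O ⇌ C18H22NO3+ + OH-
From the ICE table, Kb = [OH-]²/(0.00309 − [OH-]) = 1.7 × 10^-6.
Neglecting [OH-] in the denominator: [OH-] = √(1.7 × 10^-6 × 0.00309) = 7.25 × 10^-5 M
([OH-]/C₀ = 2.3% < 5%, so the approximation holds.)
pOH = 4.14, so pH = 14.00 − pOH = 9.86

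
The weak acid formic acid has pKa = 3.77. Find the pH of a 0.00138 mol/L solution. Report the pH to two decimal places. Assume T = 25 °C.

pH = 3.39

HCOOH ⇌ HCOO- + H+
Ka = 10^(−3.77) = 1.70 × 10^-4
Ka = x²/(0.00138 − x) = 1.70 × 10^-4
The 5% rule fails; solving x² + Ka·x − Ka·C₀ = 0 exactly:
x = [−0.00017 + √(0.00017² + 9.38e-07)]/2 = 4.07 × 10^-4 M
pH = −log(4.07 × 10^-4) = 3.39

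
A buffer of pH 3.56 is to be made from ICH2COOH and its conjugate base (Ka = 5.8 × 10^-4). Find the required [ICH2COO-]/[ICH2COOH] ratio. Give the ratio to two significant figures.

pKa = -log(5.8 × 10^-4) = 3.237
pH = pKa + log(r) ⇒ log(r) = 3.56 − 3.237 = +0.323
r = [ICH2COO-]/[ICH2COOH] = 10^(+0.323) = 2.1

ratio = 2.1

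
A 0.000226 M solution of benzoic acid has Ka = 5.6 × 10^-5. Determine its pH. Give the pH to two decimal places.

C6H5COOH ⇌ C6H5COO- + H+
Ka = x²/(0.000226 − x) = 5.6 × 10^-5
The 5% rule fails; solving x² + Ka·x − Ka·C₀ = 0 exactly:
x = (−Ka + √(Ka² + 4·Ka·C₀))/2 = 8.79 × 10^-5 M
pH = −log[H+] = −log(8.79 × 10^-5) = 4.06

pH = 4.06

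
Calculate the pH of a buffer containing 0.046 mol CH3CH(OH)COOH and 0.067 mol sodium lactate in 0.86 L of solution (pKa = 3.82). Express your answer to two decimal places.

pH = 3.98

Using pH = pKa + log([base]/[acid]) with [base]/[acid] = 0.067/0.046:
pH = 3.82 + (+0.163) = 3.98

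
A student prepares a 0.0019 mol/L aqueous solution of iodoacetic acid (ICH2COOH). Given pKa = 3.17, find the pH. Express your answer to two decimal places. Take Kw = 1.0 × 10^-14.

pH = 3.07

ICH2COOH ⇌ ICH2COO- + H+
Ka = 10^(−3.17) = 6.76 × 10^-4
Ka = x²/(0.0019 − x) = 6.76 × 10^-4
The 5% rule fails; solving x² + Ka·x − Ka·C₀ = 0 exactly:
x = [−0.000676 + √(0.000676² + 5.14e-06)]/2 = 8.45 × 10^-4 M
pH = −log(8.45 × 10^-4) = 3.07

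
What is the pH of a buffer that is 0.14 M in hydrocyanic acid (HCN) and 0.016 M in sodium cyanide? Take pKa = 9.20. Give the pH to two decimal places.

pH = 8.26

Using pH = pKa + log([base]/[acid]) with [base]/[acid] = 0.016/0.14:
pH = 9.20 + (-0.942) = 8.26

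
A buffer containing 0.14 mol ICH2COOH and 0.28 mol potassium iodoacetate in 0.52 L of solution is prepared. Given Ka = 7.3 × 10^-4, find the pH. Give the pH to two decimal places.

pH = 3.44

pKa = −log(7.3 × 10^-4) = 3.137
Using pH = pKa + log([base]/[acid]) with [base]/[acid] = 0.28/0.14:
pH = 3.137 + (+0.301) = 3.44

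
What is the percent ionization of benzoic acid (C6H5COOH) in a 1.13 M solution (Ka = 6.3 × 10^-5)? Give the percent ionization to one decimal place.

C6H5COOH ⇌ C6H5COO- + H+; let x = [H+] at equilibrium.
x ≈ √(Ka·C₀) = √(6.3 × 10^-5 × 1.13) = 8.44 × 10^-3 M
% ionization = x/C₀ × 100% = 8.44 × 10^-3/1.13 × 100% = 0.7%

0.7%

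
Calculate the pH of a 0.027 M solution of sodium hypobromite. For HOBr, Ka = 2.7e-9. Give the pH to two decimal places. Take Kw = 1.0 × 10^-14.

OBr- is the conjugate base of the weak acid HOBr.
Kb = Kw/Ka = 1.0×10^-14 / 2.7 × 10^-9 = 3.70 × 10^-6
Let x = [OH-] at equilibrium. Kb = x²/(0.027 − x).
Since Kb ≪ C₀, x ≈ √(Kb·C₀) = 3.16 × 10^-4 M.
Check: 1.2% ionized — well under 5%, approximation valid.
pOH = −log(3.16 × 10^-4) = 3.50; pH = 14.00 − 3.50 = 10.50

pH = 10.50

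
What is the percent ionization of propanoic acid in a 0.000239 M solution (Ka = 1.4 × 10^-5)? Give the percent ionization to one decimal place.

CH3CH2COOH ⇌ CH3CH2COO- + H+; let x = [H+] at equilibrium.
Ka = x²/(C₀ − x); solving the quadratic gives x = 5.13 × 10^-5 M.
% ionization = x/C₀ × 100% = 5.13 × 10^-5/0.000239 × 100% = 21.5%

21.5%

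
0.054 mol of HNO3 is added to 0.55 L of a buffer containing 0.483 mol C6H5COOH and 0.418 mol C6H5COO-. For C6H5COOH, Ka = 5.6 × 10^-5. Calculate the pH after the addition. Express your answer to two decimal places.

pH = 4.08

After neutralization: n(C6H5COOH) = 0.537 mol, n(C6H5COO-) = 0.364 mol.
pKa = −log(5.6 × 10^-5) = 4.252
pH = pKa + log(n_C6H5COO-/n_C6H5COOH) = 4.252 + log(0.364/0.537) = 4.252 + (-0.169)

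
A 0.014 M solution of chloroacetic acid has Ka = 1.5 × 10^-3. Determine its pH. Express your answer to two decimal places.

pH = 2.41

ClCH2COOH ⇌ ClCH2COO- + H+
From the ICE table, Ka = x²/(0.014 − x) = 1.5 × 10^-3.
Here C₀/Ka ≈ 9.33, so the small-x approximation fails. Use the quadratic:
x = (−Ka + √(Ka² + 4·Ka·C₀))/2 = 3.89 × 10^-3 M
pH = −log[H+] = −log(3.89 × 10^-3) = 2.41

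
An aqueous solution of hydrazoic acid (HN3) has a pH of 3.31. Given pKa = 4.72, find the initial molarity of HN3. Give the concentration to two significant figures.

C₀ = 1.3 × 10^-2 M

[H+] = 10^(-3.31) = 4.90 × 10^-4 M = x
Ka = 10^(−4.72) = 1.91 × 10^-5
Ka = x²/(C₀ − x) ⇒ C₀ = x + x²/Ka
C₀ = 4.90 × 10^-4 + (4.90 × 10^-4)²/(1.91 × 10^-5) = 1.31 × 10^-2 M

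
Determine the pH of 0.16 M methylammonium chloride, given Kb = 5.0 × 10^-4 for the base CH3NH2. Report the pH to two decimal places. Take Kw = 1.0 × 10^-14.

CH3NH3+ is the conjugate acid of the weak base CH3NH2.
Ka = Kw/Kb = 1.0×10^-14 / 5.0 × 10^-4 = 2.00 × 10^-11
Ka = x²/(0.16 − x) = 2.00 × 10^-11
Since Ka ≪ C₀, x ≈ √(Ka·C₀) = 1.79 × 10^-6 M.
Check: 0.0011% ionized — well under 5%, approximation valid.
pH = −log[H+] = −log(1.79 × 10^-6) = 5.75

pH = 5.75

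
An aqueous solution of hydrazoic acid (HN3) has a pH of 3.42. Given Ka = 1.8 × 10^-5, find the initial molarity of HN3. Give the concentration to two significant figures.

[H+] = 10^(-3.42) = 3.80 × 10^-4 M = x
Ka = x²/(C₀ − x) ⇒ C₀ = x + x²/Ka
C₀ = 3.80 × 10^-4 + (3.80 × 10^-4)²/(1.8 × 10^-5) = 8.40 × 10^-3 M

C₀ = 8.4 × 10^-3 M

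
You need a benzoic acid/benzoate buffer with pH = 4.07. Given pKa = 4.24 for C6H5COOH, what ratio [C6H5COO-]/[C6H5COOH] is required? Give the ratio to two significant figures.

pH = pKa + log(r) ⇒ log(r) = 4.07 − 4.24 = -0.17
r = [C6H5COO-]/[C6H5COOH] = 10^(-0.17) = 0.676

ratio = 0.68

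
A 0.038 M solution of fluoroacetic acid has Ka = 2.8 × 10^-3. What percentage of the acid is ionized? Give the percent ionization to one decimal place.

23.7%

FCH2COOH ⇌ FCH2COO- + H+; let x = [H+] at equilibrium.
Solve x² + 0.0028x − 0.000106 = 0 → x = 9.01 × 10^-3 M
% ionization = x/C₀ × 100% = 9.01 × 10^-3/0.038 × 100% = 23.7%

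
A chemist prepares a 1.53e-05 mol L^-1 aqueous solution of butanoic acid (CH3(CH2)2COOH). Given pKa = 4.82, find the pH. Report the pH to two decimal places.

pH = 5.03

CH3(CH2)2COOH ⇌ CH3(CH2)2COO- + H+
Ka = 10^(−4.82) = 1.51 × 10^-5
From the ICE table, Ka = x²/(1.53e-05 − x) = 1.51 × 10^-5.
x is not negligible relative to C₀; solve x² + 1.51e-05·x − 2.31e-10 = 0.
x = [−1.51e-05 + √(1.51e-05² + 9.24e-10)]/2 = 9.42 × 10^-6 M
pH = −log[H+] = −log(9.42 × 10^-6) = 5.03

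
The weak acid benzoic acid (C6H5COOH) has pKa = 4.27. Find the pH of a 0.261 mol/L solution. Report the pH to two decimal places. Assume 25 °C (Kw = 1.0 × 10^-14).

C6H5COOH ⇌ C6H5COO- + H+
Ka = 10^(−4.27) = 5.37 × 10^-5
From the ICE table, Ka = x²/(0.261 − x) = 5.37 × 10^-5.
Since Ka ≪ C₀, x ≈ √(Ka·C₀) = 3.74 × 10^-3 M.
Check: 1.4% ionized — well under 5%, approximation valid.
pH = −log(3.74 × 10^-3) = 2.43

pH = 2.43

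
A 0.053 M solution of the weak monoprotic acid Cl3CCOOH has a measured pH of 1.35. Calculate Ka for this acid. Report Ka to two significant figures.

[H+] = 10^(-1.35) = 4.47 × 10^-2 M
At equilibrium [HA] = 0.053 − 4.47 × 10^-2 = 8.30 × 10^-3 M
Ka = [H+][A-]/[HA] = (4.47 × 10^-2)² / 8.30 × 10^-3 = 2.4 × 10^-1

Ka = 2.4 × 10^-1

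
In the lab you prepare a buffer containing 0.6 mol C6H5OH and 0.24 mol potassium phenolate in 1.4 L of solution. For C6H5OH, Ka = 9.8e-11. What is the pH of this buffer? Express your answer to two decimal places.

pH = 9.61

pKa = −log(9.8 × 10^-11) = 10.009
pH = pKa + log([A⁻]/[HA]) = 10.009 + log(0.24/0.6)
pH = 10.009 + (-0.398) = 9.61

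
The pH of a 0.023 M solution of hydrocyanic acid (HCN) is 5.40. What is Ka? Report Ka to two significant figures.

Ka = 6.9 × 10^-10

[H+] = 10^(-5.40) = 3.98 × 10^-6 M
At equilibrium [HA] = 0.023 − 3.98 × 10^-6 = 2.30 × 10^-2 M
Ka = [H+][A-]/[HA] = (3.98 × 10^-6)² / 2.30 × 10^-2 = 6.9 × 10^-10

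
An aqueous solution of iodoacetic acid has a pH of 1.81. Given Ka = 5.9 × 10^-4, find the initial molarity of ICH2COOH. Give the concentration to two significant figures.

[H+] = 10^(-1.81) = 1.55 × 10^-2 M = x
Ka = x²/(C₀ − x) ⇒ C₀ = x + x²/Ka
C₀ = 1.55 × 10^-2 + (1.55 × 10^-2)²/(5.9 × 10^-4) = 4.23 × 10^-1 M

C₀ = 4.2 × 10^-1 M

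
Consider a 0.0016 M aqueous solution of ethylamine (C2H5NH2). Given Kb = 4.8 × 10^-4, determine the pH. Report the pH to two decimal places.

pH = 10.83

C2H5NH2 + H2O ⇌ C2H5NH3+ + OH-
From the ICE table, Kb = [OH-]²/(0.0016 − [OH-]) = 4.8 × 10^-4.
The 5% rule fails; solving [OH-]² + Kb·[OH-] − Kb·C₀ = 0 exactly:
[OH-] = (−Kb + √(Kb² + 4·Kb·C₀))/2 = 6.69 × 10^-4 M
pOH = −log(6.69 × 10^-4) = 3.17; pH = 14.00 − 3.17 = 10.83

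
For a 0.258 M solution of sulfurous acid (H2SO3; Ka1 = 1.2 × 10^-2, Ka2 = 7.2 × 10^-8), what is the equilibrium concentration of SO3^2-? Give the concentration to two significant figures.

7.2 × 10^-8 M

First ionization gives [H+] ≈ [HSO3-] = 5.00 × 10^-2 M.
Second step: Ka2 = [H+][SO3^2-]/[HSO3-] ≈ [SO3^2-] (since [H+] ≈ [HSO3-]).
So [SO3^2-] ≈ Ka2.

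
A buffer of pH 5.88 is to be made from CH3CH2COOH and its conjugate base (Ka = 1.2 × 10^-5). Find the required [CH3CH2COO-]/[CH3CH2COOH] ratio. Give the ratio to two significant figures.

pKa = -log(1.2 × 10^-5) = 4.921
pH = pKa + log(r) ⇒ log(r) = 5.88 − 4.921 = +0.959
r = [CH3CH2COO-]/[CH3CH2COOH] = 10^(+0.959) = 9.1

ratio = 9.1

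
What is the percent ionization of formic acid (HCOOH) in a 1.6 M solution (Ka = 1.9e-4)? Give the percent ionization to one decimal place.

HCOOH ⇌ HCOO- + H+; let x = [H+] at equilibrium.
x ≈ √(Ka·C₀) = √(1.9 × 10^-4 × 1.6) = 1.74 × 10^-2 M
Fraction ionized = 1.74 × 10^-2 / 1.6 = 0.0109 → 1.1%

1.1%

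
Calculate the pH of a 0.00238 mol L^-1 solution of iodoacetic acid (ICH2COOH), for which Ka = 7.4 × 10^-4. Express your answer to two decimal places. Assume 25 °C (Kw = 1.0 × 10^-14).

ICH2COOH ⇌ ICH2COO- + H+
From the ICE table, Ka = [H+]²/(0.00238 − [H+]) = 7.4 × 10^-4.
Here C₀/Ka ≈ 3.22, so the small-[H+] approximation fails. Use the quadratic:
[H+] = (−Ka + √(Ka² + 4·Ka·C₀))/2 = 1.01 × 10^-3 M
pH = −log[H+] = −log(1.01 × 10^-3) = 3.00

pH = 3.00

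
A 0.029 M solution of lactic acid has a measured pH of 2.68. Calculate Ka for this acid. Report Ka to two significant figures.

[H+] = 10^(-2.68) = 2.09 × 10^-3 M
At equilibrium [HA] = 0.029 − 2.09 × 10^-3 = 2.69 × 10^-2 M
Ka = [H+][A-]/[HA] = (2.09 × 10^-3)² / 2.69 × 10^-2 = 1.6 × 10^-4

Ka = 1.6 × 10^-4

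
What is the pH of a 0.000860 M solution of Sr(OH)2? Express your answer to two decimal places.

pH = 11.24

Sr(OH)2 is a strong base (each formula unit releases 2 OH-); [OH-] = 0.00172 M.
pOH = -log(0.00172) = 2.76
pH = 14.00 - 2.76 = 11.24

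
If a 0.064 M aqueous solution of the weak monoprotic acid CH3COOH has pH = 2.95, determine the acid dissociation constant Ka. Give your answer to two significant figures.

Ka = 2.0 × 10^-5

[H+] = 10^(-2.95) = 1.12 × 10^-3 M
At equilibrium [HA] = 0.064 − 1.12 × 10^-3 = 6.29 × 10^-2 M
Ka = [H+][A-]/[HA] = (1.12 × 10^-3)² / 6.29 × 10^-2 = 2.0 × 10^-5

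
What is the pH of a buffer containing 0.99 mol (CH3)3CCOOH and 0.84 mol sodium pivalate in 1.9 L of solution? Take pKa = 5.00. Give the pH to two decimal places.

pH = 4.93

pH = pKa + log([A⁻]/[HA]) = 5.00 + log(0.84/0.99)
pH = 5.00 + (-0.071) = 4.93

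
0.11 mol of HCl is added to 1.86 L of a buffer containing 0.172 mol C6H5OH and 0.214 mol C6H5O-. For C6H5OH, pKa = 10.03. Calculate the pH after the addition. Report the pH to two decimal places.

After neutralization: n(C6H5OH) = 0.282 mol, n(C6H5O-) = 0.104 mol.
pH = pKa + log([A⁻]/[HA]) = 10.03 + log(0.104/0.282) = 10.03 -0.433

pH = 9.60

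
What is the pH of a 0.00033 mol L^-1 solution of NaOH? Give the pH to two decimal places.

pH = 10.52

NaOH is a strong base; [OH-] = 0.00033 M.
pOH = -log(0.00033) = 3.48
pH = 14.00 - 3.48 = 10.52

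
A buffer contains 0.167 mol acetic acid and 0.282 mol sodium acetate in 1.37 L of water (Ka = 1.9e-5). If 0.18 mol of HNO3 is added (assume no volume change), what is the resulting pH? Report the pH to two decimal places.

pH = 4.19

Added H+ converts CH3COO- to CH3COOH: CH3COOH → 0.347 mol, CH3COO- → 0.102 mol.
pKa = −log(1.9 × 10^-5) = 4.721
pH = pKa + log([A⁻]/[HA]) = 4.721 + log(0.102/0.347) = 4.721 -0.532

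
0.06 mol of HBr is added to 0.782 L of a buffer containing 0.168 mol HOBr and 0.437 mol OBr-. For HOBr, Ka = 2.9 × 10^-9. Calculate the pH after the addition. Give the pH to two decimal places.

pH = 8.76

After neutralization: n(HOBr) = 0.228 mol, n(OBr-) = 0.377 mol.
pKa = −log(2.9 × 10^-9) = 8.538
pH = pKa + log(n_OBr-/n_HOBr) = 8.538 + log(0.377/0.228) = 8.538 + (+0.218)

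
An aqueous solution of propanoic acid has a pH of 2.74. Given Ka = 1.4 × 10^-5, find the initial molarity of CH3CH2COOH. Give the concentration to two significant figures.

[H+] = 10^(-2.74) = 1.82 × 10^-3 M = x
Ka = x²/(C₀ − x) ⇒ C₀ = x + x²/Ka
C₀ = 1.82 × 10^-3 + (1.82 × 10^-3)²/(1.4 × 10^-5) = 2.38 × 10^-1 M

C₀ = 2.4 × 10^-1 M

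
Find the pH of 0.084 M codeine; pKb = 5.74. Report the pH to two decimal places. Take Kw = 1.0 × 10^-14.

C18H21NO3 + H2O ⇌ C18H22NO3+ + OH-
Kb = 10^(−5.74) = 1.82 × 10^-6
Kb = [OH-]²/(0.084 − [OH-]) = 1.82 × 10^-6
Since Kb ≪ C₀, [OH-] ≈ √(Kb·C₀) = 3.91 × 10^-4 M.
Check: 0.47% ionized — well under 5%, approximation valid.
pOH = 3.41, so pH = 14.00 − pOH = 10.59

pH = 10.59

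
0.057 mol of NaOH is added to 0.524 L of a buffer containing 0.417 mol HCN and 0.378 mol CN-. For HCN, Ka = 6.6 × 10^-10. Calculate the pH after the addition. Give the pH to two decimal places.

pH = 9.26

After neutralization: n(HCN) = 0.36 mol, n(CN-) = 0.435 mol.
pKa = −log(6.6 × 10^-10) = 9.180
pH = pKa + log([A⁻]/[HA]) = 9.180 + log(0.435/0.36) = 9.180 +0.082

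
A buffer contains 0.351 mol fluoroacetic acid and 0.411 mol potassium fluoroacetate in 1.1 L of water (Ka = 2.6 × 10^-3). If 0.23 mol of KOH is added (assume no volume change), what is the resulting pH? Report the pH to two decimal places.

OH- converts FCH2COOH to FCH2COO-: FCH2COOH → 0.121 mol, FCH2COO- → 0.641 mol.
pKa = −log(2.6 × 10^-3) = 2.585
pH = pKa + log([A⁻]/[HA]) = 2.585 + log(0.641/0.121) = 2.585 +0.724

pH = 3.31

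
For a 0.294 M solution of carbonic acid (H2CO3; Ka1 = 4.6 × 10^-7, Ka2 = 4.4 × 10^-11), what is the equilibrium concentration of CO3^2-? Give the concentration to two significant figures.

First ionization gives [H+] ≈ [HCO3-] = 3.68 × 10^-4 M.
Second step: Ka2 = [H+][CO3^2-]/[HCO3-] ≈ [CO3^2-] (since [H+] ≈ [HCO3-]).
So [CO3^2-] ≈ Ka2.

4.4 × 10^-11 M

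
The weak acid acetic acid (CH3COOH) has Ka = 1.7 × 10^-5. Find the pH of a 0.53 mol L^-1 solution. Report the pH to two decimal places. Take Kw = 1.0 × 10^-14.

pH = 2.52

CH3COOH ⇌ CH3COO- + H+
Ka = [H+]²/(0.53 − [H+]) = 1.7 × 10^-5
Assume [H+] ≪ 0.53: [H+] ≈ √(1.7 × 10^-5 × 0.53) = 3.00 × 10^-3 M
Check: 0.57% ionized — well under 5%, approximation valid.
pH = −log(3.00 × 10^-3) = 2.52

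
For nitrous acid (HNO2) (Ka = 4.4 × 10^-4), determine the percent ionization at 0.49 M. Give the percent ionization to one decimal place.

3.0%

HNO2 ⇌ NO2- + H+; let x = [H+] at equilibrium.
x ≈ √(Ka·C₀) = √(4.4 × 10^-4 × 0.49) = 1.47 × 10^-2 M
Fraction ionized = 1.47 × 10^-2 / 0.49 = 0.0300 → 3.0%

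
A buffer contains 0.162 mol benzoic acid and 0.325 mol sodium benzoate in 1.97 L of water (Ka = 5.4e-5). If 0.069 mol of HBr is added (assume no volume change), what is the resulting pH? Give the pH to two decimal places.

pH = 4.31

Added H+ converts C6H5COO- to C6H5COOH: C6H5COOH → 0.231 mol, C6H5COO- → 0.256 mol.
pKa = −log(5.4 × 10^-5) = 4.268
pH = pKa + log(n_C6H5COO-/n_C6H5COOH) = 4.268 + log(0.256/0.231) = 4.268 + (+0.045)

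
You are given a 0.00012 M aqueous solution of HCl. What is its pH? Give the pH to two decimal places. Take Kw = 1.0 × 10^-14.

pH = 3.92

HCl is a strong acid and dissociates completely, so [H+] = 0.00012 M.
pH = -log(0.00012) = 3.92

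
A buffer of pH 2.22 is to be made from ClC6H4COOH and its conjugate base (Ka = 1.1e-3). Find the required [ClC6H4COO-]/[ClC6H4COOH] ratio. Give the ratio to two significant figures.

pKa = -log(1.1 × 10^-3) = 2.959
pH = pKa + log(r) ⇒ log(r) = 2.22 − 2.959 = -0.739
r = [ClC6H4COO-]/[ClC6H4COOH] = 10^(-0.739) = 0.182

ratio = 0.18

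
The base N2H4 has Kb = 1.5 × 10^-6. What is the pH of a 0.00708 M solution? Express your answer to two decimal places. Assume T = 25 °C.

N2H4 + H2O ⇌ N2H5+ + OH-
Kb = [OH-]²/(0.00708 − [OH-]) = 1.5 × 10^-6
Assume [OH-] ≪ 0.00708: [OH-] ≈ √(1.5 × 10^-6 × 0.00708) = 1.03 × 10^-4 M
pOH = −log(1.03 × 10^-4) = 3.99; pH = 14.00 − 3.99 = 10.01

pH = 10.01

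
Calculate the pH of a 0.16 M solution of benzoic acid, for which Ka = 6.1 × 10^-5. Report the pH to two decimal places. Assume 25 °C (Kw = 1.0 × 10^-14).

pH = 2.51

C6H5COOH ⇌ C6H5COO- + H+
Let x = [H+] at equilibrium. Ka = x²/(0.16 − x).
Since Ka ≪ C₀, x ≈ √(Ka·C₀) = 3.12 × 10^-3 M.
pH = −log(3.12 × 10^-3) = 2.51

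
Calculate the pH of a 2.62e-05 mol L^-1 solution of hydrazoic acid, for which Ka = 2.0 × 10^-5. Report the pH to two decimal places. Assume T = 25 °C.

pH = 4.82

HN3 ⇌ N3- + H+
Let x = [H+] at equilibrium. Ka = x²/(2.62e-05 − x).
Here C₀/Ka ≈ 1.31, so the small-x approximation fails. Use the quadratic:
x = (−Ka + √(Ka² + 4·Ka·C₀))/2 = 1.50 × 10^-5 M
pH = −log[H+] = −log(1.50 × 10^-5) = 4.82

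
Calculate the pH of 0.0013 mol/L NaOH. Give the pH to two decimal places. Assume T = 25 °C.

pH = 11.11

NaOH is a strong base; [OH-] = 0.0013 M.
pOH = -log(0.0013) = 2.89
pH = 14.00 - 2.89 = 11.11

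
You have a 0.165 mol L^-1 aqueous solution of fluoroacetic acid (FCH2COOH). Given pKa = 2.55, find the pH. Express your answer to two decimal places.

pH = 1.69

FCH2COOH ⇌ FCH2COO- + H+
Ka = 10^(−2.55) = 2.82 × 10^-3
Ka = [H+]²/(0.165 − [H+]) = 2.82 × 10^-3
The 5% rule fails; solving [H+]² + Ka·[H+] − Ka·C₀ = 0 exactly:
[H+] = [−0.00282 + √(0.00282² + 0.00186)]/2 = 2.02 × 10^-2 M
pH = −log[H+] = −log(2.02 × 10^-2) = 1.69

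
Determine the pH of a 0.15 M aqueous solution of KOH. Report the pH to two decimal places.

KOH is a strong base; [OH-] = 0.15 M.
pOH = -log(0.15) = 0.82
pH = 14.00 - 0.82 = 13.18

pH = 13.18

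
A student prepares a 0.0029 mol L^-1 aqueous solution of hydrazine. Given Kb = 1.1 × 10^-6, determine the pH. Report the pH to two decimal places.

pH = 9.75

N2H4 + H2O ⇌ N2H5+ + OH-
From the ICE table, Kb = [OH-]²/(0.0029 − [OH-]) = 1.1 × 10^-6.
Assume [OH-] ≪ 0.0029: [OH-] ≈ √(1.1 × 10^-6 × 0.0029) = 5.65 × 10^-5 M
Check: 1.9% ionized — well under 5%, approximation valid.
pOH = −log(5.65 × 10^-5) = 4.25; pH = 14.00 − 4.25 = 9.75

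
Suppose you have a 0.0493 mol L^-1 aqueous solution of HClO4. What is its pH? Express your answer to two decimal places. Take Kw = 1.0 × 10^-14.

HClO4 is a strong acid and dissociates completely, so [H+] = 0.0493 M.
pH = -log(0.0493) = 1.31

pH = 1.31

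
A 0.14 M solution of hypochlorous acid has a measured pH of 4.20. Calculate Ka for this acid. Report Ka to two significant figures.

[H+] = 10^(-4.20) = 6.31 × 10^-5 M
At equilibrium [HA] = 0.14 − 6.31 × 10^-5 = 1.40 × 10^-1 M
Ka = [H+][A-]/[HA] = (6.31 × 10^-5)² / 1.40 × 10^-1 = 2.8 × 10^-8

Ka = 2.8 × 10^-8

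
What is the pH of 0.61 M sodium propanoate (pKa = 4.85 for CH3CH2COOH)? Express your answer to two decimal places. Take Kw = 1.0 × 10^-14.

CH3CH2COO- is the conjugate base of the weak acid CH3CH2COOH.
Ka = 10^(−4.85) = 1.41 × 10^-5
Kb = Kw/Ka = 1.0×10^-14 / 1.41 × 10^-5 = 7.09 × 10^-10
From the ICE table, Kb = [OH-]²/(0.61 − [OH-]) = 7.09 × 10^-10.
Since Kb ≪ C₀, [OH-] ≈ √(Kb·C₀) = 2.08 × 10^-5 M.
Check: 0.0034% ionized — well under 5%, approximation valid.
pOH = 4.68, so pH = 14.00 − pOH = 9.32

pH = 9.32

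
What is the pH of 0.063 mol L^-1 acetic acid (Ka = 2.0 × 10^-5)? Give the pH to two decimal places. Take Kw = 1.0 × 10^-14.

CH3COOH ⇌ CH3COO- + H+
From the ICE table, Ka = x²/(0.063 − x) = 2.0 × 10^-5.
Assume x ≪ 0.063: x ≈ √(2.0 × 10^-5 × 0.063) = 1.12 × 10^-3 M
pH = −log(1.12 × 10^-3) = 2.95

pH = 2.95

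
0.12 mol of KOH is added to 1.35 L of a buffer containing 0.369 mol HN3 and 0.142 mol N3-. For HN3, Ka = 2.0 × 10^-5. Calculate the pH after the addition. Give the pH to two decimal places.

After neutralization: n(HN3) = 0.249 mol, n(N3-) = 0.262 mol.
pKa = −log(2.0 × 10^-5) = 4.699
pH = pKa + log(n_N3-/n_HN3) = 4.699 + log(0.262/0.249) = 4.699 + (+0.022)

pH = 4.72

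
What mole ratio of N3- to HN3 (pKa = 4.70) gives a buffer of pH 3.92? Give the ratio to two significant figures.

ratio = 0.17

pH = pKa + log(r) ⇒ log(r) = 3.92 − 4.70 = -0.78
r = [N3-]/[HN3] = 10^(-0.78) = 0.166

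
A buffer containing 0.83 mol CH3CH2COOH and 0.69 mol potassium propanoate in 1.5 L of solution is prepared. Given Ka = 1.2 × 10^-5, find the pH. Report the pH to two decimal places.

pKa = −log(1.2 × 10^-5) = 4.921
pH = pKa + log([A⁻]/[HA]) = 4.921 + log(0.69/0.83)
pH = 4.921 + (-0.080) = 4.84

pH = 4.84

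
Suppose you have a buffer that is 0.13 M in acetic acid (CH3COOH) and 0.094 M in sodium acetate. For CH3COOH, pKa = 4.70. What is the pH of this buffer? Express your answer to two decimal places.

pH = pKa + log([A⁻]/[HA]) = 4.70 + log(0.094/0.13)
pH = 4.70 + (-0.141) = 4.56

pH = 4.56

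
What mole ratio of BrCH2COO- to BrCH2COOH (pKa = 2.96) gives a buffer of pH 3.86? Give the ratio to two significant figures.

ratio = 7.9

pH = pKa + log(r) ⇒ log(r) = 3.86 − 2.96 = +0.90
r = [BrCH2COO-]/[BrCH2COOH] = 10^(+0.90) = 7.94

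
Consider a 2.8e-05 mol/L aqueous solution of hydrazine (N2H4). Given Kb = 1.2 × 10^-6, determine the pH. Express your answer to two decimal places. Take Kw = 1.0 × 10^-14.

N2H4 + H2O ⇌ N2H5+ + OH-
Kb = [OH-]²/(2.8e-05 − [OH-]) = 1.2 × 10^-6
Here C₀/Kb ≈ 23.3, so the small-[OH-] approximation fails. Use the quadratic:
[OH-] = [−1.2e-06 + √(1.2e-06² + 1.34e-10)]/2 = 5.23 × 10^-6 M
pOH = −log(5.23 × 10^-6) = 5.28; pH = 14.00 − 5.28 = 8.72

pH = 8.72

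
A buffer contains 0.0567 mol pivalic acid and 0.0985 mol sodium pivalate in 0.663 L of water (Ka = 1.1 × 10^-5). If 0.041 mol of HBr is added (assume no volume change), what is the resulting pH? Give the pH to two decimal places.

pH = 4.73

Added H+ converts (CH3)3CCOO- to (CH3)3CCOOH: (CH3)3CCOOH → 0.0977 mol, (CH3)3CCOO- → 0.0575 mol.
pKa = −log(1.1 × 10^-5) = 4.959
Henderson–Hasselbalch with mole ratio 0.0575/0.0977: pH = 4.959 + (-0.230)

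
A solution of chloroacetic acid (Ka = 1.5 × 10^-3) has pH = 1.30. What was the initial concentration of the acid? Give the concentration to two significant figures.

[H+] = 10^(-1.30) = 5.01 × 10^-2 M = x
Ka = x²/(C₀ − x) ⇒ C₀ = x + x²/Ka
C₀ = 5.01 × 10^-2 + (5.01 × 10^-2)²/(1.5 × 10^-3) = 1.72 M

C₀ = 1.7 M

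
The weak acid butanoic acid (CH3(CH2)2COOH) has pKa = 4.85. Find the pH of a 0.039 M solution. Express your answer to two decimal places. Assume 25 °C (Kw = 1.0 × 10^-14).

CH3(CH2)2COOH ⇌ CH3(CH2)2COO- + H+
Ka = 10^(−4.85) = 1.41 × 10^-5
Ka = x²/(0.039 − x) = 1.41 × 10^-5
Assume x ≪ 0.039: x ≈ √(1.41 × 10^-5 × 0.039) = 7.42 × 10^-4 M
pH = −log(7.42 × 10^-4) = 3.13

pH = 3.13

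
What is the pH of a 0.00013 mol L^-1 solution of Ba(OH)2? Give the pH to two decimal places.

pH = 10.41

Ba(OH)2 is a strong base (each formula unit releases 2 OH-); [OH-] = 0.00026 M.
pOH = -log(0.00026) = 3.59
pH = 14.00 - 3.59 = 10.41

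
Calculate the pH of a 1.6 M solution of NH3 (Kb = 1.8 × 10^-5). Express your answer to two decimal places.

pH = 11.73

NH3 + H2O ⇌ NH4+ + OH-
From the ICE table, Kb = x²/(1.6 − x) = 1.8 × 10^-5.
Assume x ≪ 1.6: x ≈ √(1.8 × 10^-5 × 1.6) = 5.37 × 10^-3 M
(x/C₀ = 0.34% < 5%, so the approximation holds.)
pOH = 2.27, so pH = 14.00 − pOH = 11.73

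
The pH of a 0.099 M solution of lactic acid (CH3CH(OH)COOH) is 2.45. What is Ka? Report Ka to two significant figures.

Ka = 1.3 × 10^-4

[H+] = 10^(-2.45) = 3.55 × 10^-3 M
At equilibrium [HA] = 0.099 − 3.55 × 10^-3 = 9.55 × 10^-2 M
Ka = [H+][A-]/[HA] = (3.55 × 10^-3)² / 9.55 × 10^-2 = 1.3 × 10^-4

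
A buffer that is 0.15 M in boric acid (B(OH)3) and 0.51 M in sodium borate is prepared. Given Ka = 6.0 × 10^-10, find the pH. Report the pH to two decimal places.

pKa = −log(6.0 × 10^-10) = 9.222
Henderson–Hasselbalch: pH = pKa + log([B(OH)4-]/[B(OH)3]) = 9.222 + log(0.51/0.15)
pH = 9.222 + (+0.531) = 9.75

pH = 9.75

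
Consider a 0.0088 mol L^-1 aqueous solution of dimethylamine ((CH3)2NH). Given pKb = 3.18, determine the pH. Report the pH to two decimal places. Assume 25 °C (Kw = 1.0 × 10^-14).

pH = 11.32

(CH3)2NH + H2O ⇌ (CH3)2NH2+ + OH-
Kb = 10^(−3.18) = 6.61 × 10^-4
From the ICE table, Kb = [OH-]²/(0.0088 − [OH-]) = 6.61 × 10^-4.
[OH-] is not negligible relative to C₀; solve [OH-]² + 0.000661·[OH-] − 5.82e-06 = 0.
[OH-] = [−0.000661 + √(0.000661² + 2.33e-05)]/2 = 2.10 × 10^-3 M
pOH = 2.68, so pH = 14.00 − pOH = 11.32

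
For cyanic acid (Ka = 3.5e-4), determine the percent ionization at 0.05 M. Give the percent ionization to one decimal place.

8.0%

HOCN ⇌ OCN- + H+; let x = [H+] at equilibrium.
Ka = x²/(C₀ − x); solving the quadratic gives x = 4.01 × 10^-3 M.
% ionization = x/C₀ × 100% = 4.01 × 10^-3/0.05 × 100% = 8.0%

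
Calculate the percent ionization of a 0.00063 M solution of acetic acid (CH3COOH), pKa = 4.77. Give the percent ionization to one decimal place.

15.1%

CH3COOH ⇌ CH3COO- + H+; let x = [H+] at equilibrium.
Ka = 10^(−4.77) = 1.70 × 10^-5
Ka = x²/(C₀ − x); solving the quadratic gives x = 9.53 × 10^-5 M.
% ionization = x/C₀ × 100% = 9.53 × 10^-5/0.00063 × 100% = 15.1%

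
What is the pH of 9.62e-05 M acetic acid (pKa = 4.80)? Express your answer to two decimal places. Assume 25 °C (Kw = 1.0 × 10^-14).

pH = 4.50

CH3COOH ⇌ CH3COO- + H+
Ka = 10^(−4.80) = 1.58 × 10^-5
Ka = [H+]²/(9.62e-05 − [H+]) = 1.58 × 10^-5
Here C₀/Ka ≈ 6.09, so the small-[H+] approximation fails. Use the quadratic:
[H+] = [−1.58e-05 + √(1.58e-05² + 6.08e-09)]/2 = 3.19 × 10^-5 M
pH = −log[H+] = −log(3.19 × 10^-5) = 4.50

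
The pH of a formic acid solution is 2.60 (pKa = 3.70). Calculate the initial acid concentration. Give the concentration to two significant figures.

C₀ = 3.4 × 10^-2 M

[H+] = 10^(-2.60) = 2.51 × 10^-3 M = x
Ka = 10^(−3.70) = 2.00 × 10^-4
Ka = x²/(C₀ − x) ⇒ C₀ = x + x²/Ka
C₀ = 2.51 × 10^-3 + (2.51 × 10^-3)²/(2.00 × 10^-4) = 3.40 × 10^-2 M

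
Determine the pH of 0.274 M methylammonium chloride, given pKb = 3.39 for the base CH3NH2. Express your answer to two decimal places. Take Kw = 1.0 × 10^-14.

CH3NH3+ is the conjugate acid of the weak base CH3NH2.
Kb = 10^(−3.39) = 4.07 × 10^-4
Ka = Kw/Kb = 1.0×10^-14 / 4.07 × 10^-4 = 2.46 × 10^-11
Ka = [H+]²/(0.274 − [H+]) = 2.46 × 10^-11
Neglecting [H+] in the denominator: [H+] = √(2.46 × 10^-11 × 0.274) = 2.60 × 10^-6 M
Check: 0.00095% ionized — well under 5%, approximation valid.
pH = −log(2.60 × 10^-6) = 5.59

pH = 5.59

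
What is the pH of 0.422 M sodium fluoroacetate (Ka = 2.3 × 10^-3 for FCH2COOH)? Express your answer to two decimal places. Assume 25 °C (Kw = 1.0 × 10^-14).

FCH2COO- is the conjugate base of the weak acid FCH2COOH.
Kb = Kw/Ka = 1.0×10^-14 / 2.3 × 10^-3 = 4.35 × 10^-12
Kb = x²/(0.422 − x) = 4.35 × 10^-12
Assume x ≪ 0.422: x ≈ √(4.35 × 10^-12 × 0.422) = 1.35 × 10^-6 M
Check: 0.00032% ionized — well under 5%, approximation valid.
pOH = 5.87, so pH = 14.00 − pOH = 8.13

pH = 8.13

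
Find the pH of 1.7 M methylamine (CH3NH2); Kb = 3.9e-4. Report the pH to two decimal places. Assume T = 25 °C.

CH3NH2 + H2O ⇌ CH3NH3+ + OH-
Kb = x²/(1.7 − x) = 3.9 × 10^-4
Neglecting x in the denominator: x = √(3.9 × 10^-4 × 1.7) = 2.57 × 10^-2 M
Check: 1.5% ionized — well under 5%, approximation valid.
pOH = −log(2.57 × 10^-2) = 1.59; pH = 14.00 − 1.59 = 12.41

pH = 12.41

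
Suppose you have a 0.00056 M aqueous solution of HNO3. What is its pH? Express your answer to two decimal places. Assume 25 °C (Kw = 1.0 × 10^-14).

HNO3 is a strong acid and dissociates completely, so [H+] = 0.00056 M.
pH = -log(0.00056) = 3.25

pH = 3.25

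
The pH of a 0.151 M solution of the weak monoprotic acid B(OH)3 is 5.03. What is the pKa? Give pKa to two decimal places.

[H+] = 10^(-5.03) = 9.33 × 10^-6 M
At equilibrium [HA] = 0.151 − 9.33 × 10^-6 = 1.51 × 10^-1 M
Ka = [H+][A-]/[HA] = (9.33 × 10^-6)² / 1.51 × 10^-1 = 5.76 × 10^-10
pKa = -log(5.76 × 10^-10) = 9.24

pKa = 9.24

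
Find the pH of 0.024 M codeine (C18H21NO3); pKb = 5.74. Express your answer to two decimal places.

pH = 10.32

C18H21NO3 + H2O ⇌ C18H22NO3+ + OH-
Kb = 10^(−5.74) = 1.82 × 10^-6
Let x = [OH-] at equilibrium. Kb = x²/(0.024 − x).
Assume x ≪ 0.024: x ≈ √(1.82 × 10^-6 × 0.024) = 2.09 × 10^-4 M
(x/C₀ = 0.87% < 5%, so the approximation holds.)
pOH = 3.68, so pH = 14.00 − pOH = 10.32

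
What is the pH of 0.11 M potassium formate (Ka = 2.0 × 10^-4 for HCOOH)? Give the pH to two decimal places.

HCOO- is the conjugate base of the weak acid HCOOH.
Kb = Kw/Ka = 1.0×10^-14 / 2.0 × 10^-4 = 5.00 × 10^-11
From the ICE table, Kb = [OH-]²/(0.11 − [OH-]) = 5.00 × 10^-11.
Neglecting [OH-] in the denominator: [OH-] = √(5.00 × 10^-11 × 0.11) = 2.35 × 10^-6 M
Check: 0.0021% ionized — well under 5%, approximation valid.
pOH = 5.63, so pH = 14.00 − pOH = 8.37

pH = 8.37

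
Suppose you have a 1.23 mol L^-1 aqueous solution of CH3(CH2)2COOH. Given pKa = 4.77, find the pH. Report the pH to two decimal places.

CH3(CH2)2COOH ⇌ CH3(CH2)2COO- + H+
Ka = 10^(−4.77) = 1.70 × 10^-5
From the ICE table, Ka = [H+]²/(1.23 − [H+]) = 1.70 × 10^-5.
Neglecting [H+] in the denominator: [H+] = √(1.70 × 10^-5 × 1.23) = 4.57 × 10^-3 M
pH = −log(4.57 × 10^-3) = 2.34

pH = 2.34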